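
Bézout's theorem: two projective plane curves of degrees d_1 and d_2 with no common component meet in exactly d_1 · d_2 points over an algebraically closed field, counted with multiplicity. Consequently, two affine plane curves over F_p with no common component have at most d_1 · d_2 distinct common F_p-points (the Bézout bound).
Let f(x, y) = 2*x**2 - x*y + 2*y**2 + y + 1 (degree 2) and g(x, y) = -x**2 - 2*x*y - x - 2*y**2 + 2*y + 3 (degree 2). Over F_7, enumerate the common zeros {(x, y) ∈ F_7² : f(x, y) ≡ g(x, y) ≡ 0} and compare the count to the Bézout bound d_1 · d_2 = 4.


Common zeros: ∅; count = 0; Bézout bound = 4.

deg(f) = 2, deg(g) = 2, so Bézout bound = 4.
Scan x ∈ F_7. For each x, list the y ∈ F_7 with f(x, y) ≡ 0 and those with g(x, y) ≡ 0 (mod 7); the common zeros in that column are the intersection.
  x = 0: f ≡ 0 at y ∈ {5}; g ≡ 0 at y ∈ {4}; common: ∅.
  x = 1: f ≡ 0 at y ∈ {3, 4}; g ≡ 0 at y ∈ {2, 5}; common: ∅.
  x = 2: f ≡ 0 at y ∈ ∅; g ≡ 0 at y ∈ {1, 5}; common: ∅.
  x = 3: f ≡ 0 at y ∈ ∅; g ≡ 0 at y ∈ {6}; common: ∅.
  x = 4: f ≡ 0 at y ∈ {2, 3}; g ≡ 0 at y ∈ ∅; common: ∅.
  x = 5: f ≡ 0 at y ∈ {1}; g ≡ 0 at y ∈ {4, 6}; common: ∅.
  x = 6: f ≡ 0 at y ∈ {1, 5}; g ≡ 0 at y ∈ ∅; common: ∅.
Collecting: common zeros = ∅, so the count is 0.
Comparison with the Bézout bound: 0 ≤ 4 = deg(f)·deg(g), as expected for curves with no common component (the affine F_7-count falls short of the bound because intersections may lie at infinity, over extension fields, or carry multiplicity).


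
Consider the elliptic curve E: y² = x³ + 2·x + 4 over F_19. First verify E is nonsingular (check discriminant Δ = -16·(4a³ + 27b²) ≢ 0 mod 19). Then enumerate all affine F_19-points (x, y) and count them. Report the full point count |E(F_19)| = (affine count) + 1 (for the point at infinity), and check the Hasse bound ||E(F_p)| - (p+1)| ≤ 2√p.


Affine points = {(0, 2), (0, 17), (1, 8), (1, 11), (2, 4), (2, 15), (4, 0), (5, 5), (5, 14), (6, 2), (6, 17), (7, 0), (8, 0), (10, 6), (10, 13), (13, 2), (13, 17), (16, 3), (16, 16), (17, 7), (17, 12), (18, 1), (18, 18)}; affine count = 23; |E(F_19)| = 24.

Discriminant check: Δ ∝ 4a³ + 27b² = 4·2³ + 27·4² = 4·8 + 27·16 ≡ 8 (mod 19). Nonzero ⇒ E is nonsingular.
For each x ∈ F_19, compute rhs = x³ + 2·x + 4 mod 19, then count y ∈ F_19 with y² ≡ rhs.
  x = 0: rhs = 4, matching y values: 2, 17 (2 points).
  x = 1: rhs = 7, matching y values: 8, 11 (2 points).
  x = 2: rhs = 16, matching y values: 4, 15 (2 points).
  x = 3: rhs = 18, matching y values: none (0 points).
  x = 4: rhs = 0, matching y values: 0 (1 points).
  x = 5: rhs = 6, matching y values: 5, 14 (2 points).
  x = 6: rhs = 4, matching y values: 2, 17 (2 points).
  x = 7: rhs = 0, matching y values: 0 (1 points).
  x = 8: rhs = 0, matching y values: 0 (1 points).
  x = 9: rhs = 10, matching y values: none (0 points).
  x = 10: rhs = 17, matching y values: 6, 13 (2 points).
  x = 11: rhs = 8, matching y values: none (0 points).
  x = 12: rhs = 8, matching y values: none (0 points).
  x = 13: rhs = 4, matching y values: 2, 17 (2 points).
  x = 14: rhs = 2, matching y values: none (0 points).
  x = 15: rhs = 8, matching y values: none (0 points).
  x = 16: rhs = 9, matching y values: 3, 16 (2 points).
  x = 17: rhs = 11, matching y values: 7, 12 (2 points).
  x = 18: rhs = 1, matching y values: 1, 18 (2 points).
Total affine count: 23.
Full point count |E(F_19)| = 23 + 1 = 24.
Hasse bound: |24 − (19+1)| = |4| = 4 ≤ 2√19 ≈ 8.7178 ✓.


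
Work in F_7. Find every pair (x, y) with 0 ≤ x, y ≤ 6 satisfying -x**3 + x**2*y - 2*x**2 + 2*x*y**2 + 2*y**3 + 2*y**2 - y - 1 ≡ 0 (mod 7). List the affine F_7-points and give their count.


Affine F_7-points: {(0, 2), (0, 5), (0, 6), (1, 2), (3, 1), (4, 1), (6, 1), (6, 2), (6, 4)}; count = 9.

For each of the 49 pairs (x, y) ∈ F_7², evaluate f(x, y) mod 7. Record the zeros.
  x = 0: [0↦6, 1↦2, 2↦0, 3↦5, 4↦1, 5↦0, 6↦0]  zeros at y ∈ {2, 5, 6}
  x = 1: [0↦3, 1↦2, 2↦0, 3↦2, 4↦6, 5↦3, 6↦5]  zeros at y ∈ {2}
  x = 2: [0↦4, 1↦1, 2↦1, 3↦2, 4↦2, 5↦6, 6↦5]  zeros at y ∈ ∅
  x = 3: [0↦3, 1↦0, 2↦4, 3↦6, 4↦4, 5↦3, 6↦1]  zeros at y ∈ {1}
  x = 4: [0↦1, 1↦0, 2↦3, 3↦1, 4↦6, 5↦2, 6↦1]  zeros at y ∈ {1}
  x = 5: [0↦6, 1↦2, 2↦6, 3↦2, 4↦2, 5↦4, 6↦6]  zeros at y ∈ ∅
  x = 6: [0↦5, 1↦0, 2↦0, 3↦3, 4↦0, 5↦3, 6↦3]  zeros at y ∈ {1, 2, 4}
Collecting zeros: affine points = {(0, 2), (0, 5), (0, 6), (1, 2), (3, 1), (4, 1), (6, 1), (6, 2), (6, 4)}.
Total count |C(F_7)_aff| = 9.


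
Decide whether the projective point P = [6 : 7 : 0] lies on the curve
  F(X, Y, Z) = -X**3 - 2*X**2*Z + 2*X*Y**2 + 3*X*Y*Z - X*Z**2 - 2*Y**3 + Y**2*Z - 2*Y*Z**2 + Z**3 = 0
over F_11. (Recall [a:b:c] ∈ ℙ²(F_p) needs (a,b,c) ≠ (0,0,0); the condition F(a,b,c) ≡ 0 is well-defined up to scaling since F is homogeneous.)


F(6,7,0) ≡ 5 (mod 11); P is NOT on the curve.

Evaluate F(6, 7, 0) term-by-term (mod 11).
  -X**3 ↦ -1·216·1·1 = -216
  -2*X**2*Z ↦ -2·36·1·0 = 0
  2*X*Y**2 ↦ 2·6·49·1 = 588
  3*X*Y*Z ↦ 3·6·7·0 = 0
  -X*Z**2 ↦ -1·6·1·0 = 0
  -2*Y**3 ↦ -2·1·343·1 = -686
  Y**2*Z ↦ 1·1·49·0 = 0
  -2*Y*Z**2 ↦ -2·1·7·0 = 0
  Z**3 ↦ 1·1·1·0 = 0
Sum: F(6, 7, 0) = (-216) + (0) + (588) + (0) + (0) + (-686) + (0) + (0) + (0) = -314.
Reducing mod 11: -314 ≡ 5 (mod 11).
Since F(a, b, c) ≡ 5 ≠ 0 (mod 11), P does NOT lie on the curve.


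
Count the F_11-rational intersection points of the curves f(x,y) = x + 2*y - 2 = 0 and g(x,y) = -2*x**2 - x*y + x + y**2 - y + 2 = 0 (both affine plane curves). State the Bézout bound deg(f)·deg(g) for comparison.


Common zeros: ∅; count = 0; Bézout bound = 2.

deg(f) = 1, deg(g) = 2, so Bézout bound = 2.
Scan x ∈ F_11. For each x, list the y ∈ F_11 with f(x, y) ≡ 0 and those with g(x, y) ≡ 0 (mod 11); the common zeros in that column are the intersection.
  x = 0: f ≡ 0 at y ∈ {1}; g ≡ 0 at y ∈ {5, 7}; common: ∅.
  x = 1: f ≡ 0 at y ∈ {6}; g ≡ 0 at y ∈ {1}; common: ∅.
  x = 2: f ≡ 0 at y ∈ {0}; g ≡ 0 at y ∈ {4, 10}; common: ∅.
  x = 3: f ≡ 0 at y ∈ {5}; g ≡ 0 at y ∈ ∅; common: ∅.
  x = 4: f ≡ 0 at y ∈ {10}; g ≡ 0 at y ∈ ∅; common: ∅.
  x = 5: f ≡ 0 at y ∈ {4}; g ≡ 0 at y ∈ ∅; common: ∅.
  x = 6: f ≡ 0 at y ∈ {9}; g ≡ 0 at y ∈ ∅; common: ∅.
  x = 7: f ≡ 0 at y ∈ {3}; g ≡ 0 at y ∈ ∅; common: ∅.
  x = 8: f ≡ 0 at y ∈ {8}; g ≡ 0 at y ∈ {2, 7}; common: ∅.
  x = 9: f ≡ 0 at y ∈ {2}; g ≡ 0 at y ∈ {5}; common: ∅.
  x = 10: f ≡ 0 at y ∈ {7}; g ≡ 0 at y ∈ {1, 10}; common: ∅.
Collecting: common zeros = ∅, so the count is 0.
Comparison with the Bézout bound: 0 ≤ 2 = deg(f)·deg(g), as expected for curves with no common component (the affine F_11-count falls short of the bound because intersections may lie at infinity, over extension fields, or carry multiplicity).


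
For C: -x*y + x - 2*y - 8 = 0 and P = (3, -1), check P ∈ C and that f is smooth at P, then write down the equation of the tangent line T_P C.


Tangent line at P: 2*x - 5*y - 11 = 0.

Step 1: f(3, -1) = 0, so P lies on C.
Step 2: partial derivatives
  f_x(x, y) = 1 - y, f_y(x, y) = -x - 2.
  f_x(P) = 2, f_y(P) = -5 (gradient nonzero, so P is smooth).
Step 3: tangent line at P: 2·(x − 3) + -5·(y − -1) = 0.
Expanding: 2*x - 5*y - 11 = 0.


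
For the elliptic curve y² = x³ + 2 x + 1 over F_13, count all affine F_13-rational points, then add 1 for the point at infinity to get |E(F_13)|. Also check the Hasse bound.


Affine points = {(0, 1), (0, 12), (1, 2), (1, 11), (2, 0), (8, 3), (8, 10)}; affine count = 7; |E(F_13)| = 8.

Discriminant check: Δ ∝ 4a³ + 27b² = 4·2³ + 27·1² = 4·8 + 27·1 ≡ 7 (mod 13). Nonzero ⇒ E is nonsingular.
For each x ∈ F_13, compute rhs = x³ + 2·x + 1 mod 13, then count y ∈ F_13 with y² ≡ rhs.
  x = 0: rhs = 1, matching y values: 1, 12 (2 points).
  x = 1: rhs = 4, matching y values: 2, 11 (2 points).
  x = 2: rhs = 0, matching y values: 0 (1 points).
  x = 3: rhs = 8, matching y values: none (0 points).
  x = 4: rhs = 8, matching y values: none (0 points).
  x = 5: rhs = 6, matching y values: none (0 points).
  x = 6: rhs = 8, matching y values: none (0 points).
  x = 7: rhs = 7, matching y values: none (0 points).
  x = 8: rhs = 9, matching y values: 3, 10 (2 points).
  x = 9: rhs = 7, matching y values: none (0 points).
  x = 10: rhs = 7, matching y values: none (0 points).
  x = 11: rhs = 2, matching y values: none (0 points).
  x = 12: rhs = 11, matching y values: none (0 points).
Total affine count: 7.
Full point count |E(F_13)| = 7 + 1 = 8.
Hasse bound: |8 − (13+1)| = |-6| = 6 ≤ 2√13 ≈ 7.2111 ✓.


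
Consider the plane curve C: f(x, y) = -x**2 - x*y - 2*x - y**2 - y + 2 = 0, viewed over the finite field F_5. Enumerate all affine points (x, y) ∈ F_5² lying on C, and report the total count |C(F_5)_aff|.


Affine F_5-points: {(0, 1), (0, 3), (1, 4), (2, 1), (3, 2), (3, 4)}; count = 6.

For each of the 25 pairs (x, y) ∈ F_5², evaluate f(x, y) mod 5. Record the zeros.
  x = 0: [0↦2, 1↦0, 2↦1, 3↦0, 4↦2]  zeros at y ∈ {1, 3}
  x = 1: [0↦4, 1↦1, 2↦1, 3↦4, 4↦0]  zeros at y ∈ {4}
  x = 2: [0↦4, 1↦0, 2↦4, 3↦1, 4↦1]  zeros at y ∈ {1}
  x = 3: [0↦2, 1↦2, 2↦0, 3↦1, 4↦0]  zeros at y ∈ {2, 4}
  x = 4: [0↦3, 1↦2, 2↦4, 3↦4, 4↦2]  zeros at y ∈ ∅
Collecting zeros: affine points = {(0, 1), (0, 3), (1, 4), (2, 1), (3, 2), (3, 4)}.
Total count |C(F_5)_aff| = 6.


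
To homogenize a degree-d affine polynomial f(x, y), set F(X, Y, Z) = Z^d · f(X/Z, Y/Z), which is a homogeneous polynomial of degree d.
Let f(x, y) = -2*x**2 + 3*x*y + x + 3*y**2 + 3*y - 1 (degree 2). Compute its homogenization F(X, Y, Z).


F(X, Y, Z) = -2*X**2 + 3*X*Y + X*Z + 3*Y**2 + 3*Y*Z - Z**2

deg(f) = 2.
Substitute x = X/Z, y = Y/Z into f, then multiply by Z^2.
  monomial -2·x^2·y^0 ↦ -2·X^2·Y^0·Z^0.
  monomial 3·x^1·y^1 ↦ 3·X^1·Y^1·Z^0.
  monomial 1·x^1·y^0 ↦ 1·X^1·Y^0·Z^1.
  monomial 3·x^0·y^2 ↦ 3·X^0·Y^2·Z^0.
  monomial 3·x^0·y^1 ↦ 3·X^0·Y^1·Z^1.
  monomial -1·x^0·y^0 ↦ -1·X^0·Y^0·Z^2.
Collecting: F(X, Y, Z) = -2*X**2 + 3*X*Y + X*Z + 3*Y**2 + 3*Y*Z - Z**2.


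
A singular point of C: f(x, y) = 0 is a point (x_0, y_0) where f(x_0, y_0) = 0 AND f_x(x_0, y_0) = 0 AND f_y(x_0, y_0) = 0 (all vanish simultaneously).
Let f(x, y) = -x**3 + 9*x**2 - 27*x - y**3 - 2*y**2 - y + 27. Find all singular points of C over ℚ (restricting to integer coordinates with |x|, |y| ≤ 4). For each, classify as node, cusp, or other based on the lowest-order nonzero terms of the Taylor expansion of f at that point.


Singular points: {(3, -1)}; classification: cusp.

Compute partial derivatives:
  f_x = -3*x**2 + 18*x - 27.
  f_y = -3*y**2 - 4*y - 1.
Scan x_0 ∈ {−4, ..., 4}. For each x_0, f_y(x_0, y) is a polynomial in y; find its integer roots y ∈ {−4, ..., 4}, then test f_x and f at those candidates.
  x = -4: f_y(-4, y) = -3*y**2 - 4*y - 1; vanishes at y ∈ {-1}. (-4, -1): f_x = -147 ≠ 0.
  x = -3: f_y(-3, y) = -3*y**2 - 4*y - 1; vanishes at y ∈ {-1}. (-3, -1): f_x = -108 ≠ 0.
  x = -2: f_y(-2, y) = -3*y**2 - 4*y - 1; vanishes at y ∈ {-1}. (-2, -1): f_x = -75 ≠ 0.
  x = -1: f_y(-1, y) = -3*y**2 - 4*y - 1; vanishes at y ∈ {-1}. (-1, -1): f_x = -48 ≠ 0.
  x = 0: f_y(0, y) = -3*y**2 - 4*y - 1; vanishes at y ∈ {-1}. (0, -1): f_x = -27 ≠ 0.
  x = 1: f_y(1, y) = -3*y**2 - 4*y - 1; vanishes at y ∈ {-1}. (1, -1): f_x = -12 ≠ 0.
  x = 2: f_y(2, y) = -3*y**2 - 4*y - 1; vanishes at y ∈ {-1}. (2, -1): f_x = -3 ≠ 0.
  x = 3: f_y(3, y) = -3*y**2 - 4*y - 1; vanishes at y ∈ {-1}. (3, -1): f_x = 0, f = 0 — SINGULAR.
  x = 4: f_y(4, y) = -3*y**2 - 4*y - 1; vanishes at y ∈ {-1}. (4, -1): f_x = -3 ≠ 0.
Only singular point on the grid: (3, -1).
Classify: substitute x = 3 + u, y = -1 + v and expand: f = -u**3 - v**3 + v**2.
No constant or linear terms (consistent with a singular point). Quadratic part: v**2. Cubic part: -u**3 - v**3.
The quadratic part v**2 is a perfect square, so there is a single (double) tangent line v = 0, i.e. y = -1. Restricting the cubic part to that line (v = 0) leaves -u**3 ≠ 0, so f is not divisible by v and the branch is v² ≈ u**3 to lowest order — this is a cusp.
Classification: cusp.


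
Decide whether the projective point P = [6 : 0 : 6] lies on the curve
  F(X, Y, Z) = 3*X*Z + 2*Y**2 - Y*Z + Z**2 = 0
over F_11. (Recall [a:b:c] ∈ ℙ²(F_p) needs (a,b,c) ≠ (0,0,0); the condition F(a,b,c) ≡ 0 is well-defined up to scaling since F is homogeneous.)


F(6,0,6) ≡ 1 (mod 11); P is NOT on the curve.

Evaluate F(6, 0, 6) term-by-term (mod 11).
  3*X*Z ↦ 3·6·1·6 = 108
  2*Y**2 ↦ 2·1·0·1 = 0
  -Y*Z ↦ -1·1·0·6 = 0
  Z**2 ↦ 1·1·1·36 = 36
Sum: F(6, 0, 6) = (108) + (0) + (0) + (36) = 144.
Reducing mod 11: 144 ≡ 1 (mod 11).
Since F(a, b, c) ≡ 1 ≠ 0 (mod 11), P does NOT lie on the curve.


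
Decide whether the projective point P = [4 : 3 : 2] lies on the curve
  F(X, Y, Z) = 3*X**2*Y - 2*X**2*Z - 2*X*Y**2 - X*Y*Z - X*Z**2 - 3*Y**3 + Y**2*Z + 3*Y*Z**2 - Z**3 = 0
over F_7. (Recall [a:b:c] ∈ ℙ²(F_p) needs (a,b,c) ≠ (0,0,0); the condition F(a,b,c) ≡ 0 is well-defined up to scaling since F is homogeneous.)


F(4,3,2) ≡ 3 (mod 7); P is NOT on the curve.

Evaluate F(4, 3, 2) term-by-term (mod 7).
  3*X**2*Y ↦ 3·16·3·1 = 144
  -2*X**2*Z ↦ -2·16·1·2 = -64
  -2*X*Y**2 ↦ -2·4·9·1 = -72
  -X*Y*Z ↦ -1·4·3·2 = -24
  -X*Z**2 ↦ -1·4·1·4 = -16
  -3*Y**3 ↦ -3·1·27·1 = -81
  Y**2*Z ↦ 1·1·9·2 = 18
  3*Y*Z**2 ↦ 3·1·3·4 = 36
  -Z**3 ↦ -1·1·1·8 = -8
Sum: F(4, 3, 2) = (144) + (-64) + (-72) + (-24) + (-16) + (-81) + (18) + (36) + (-8) = -67.
Reducing mod 7: -67 ≡ 3 (mod 7).
Since F(a, b, c) ≡ 3 ≠ 0 (mod 7), P does NOT lie on the curve.


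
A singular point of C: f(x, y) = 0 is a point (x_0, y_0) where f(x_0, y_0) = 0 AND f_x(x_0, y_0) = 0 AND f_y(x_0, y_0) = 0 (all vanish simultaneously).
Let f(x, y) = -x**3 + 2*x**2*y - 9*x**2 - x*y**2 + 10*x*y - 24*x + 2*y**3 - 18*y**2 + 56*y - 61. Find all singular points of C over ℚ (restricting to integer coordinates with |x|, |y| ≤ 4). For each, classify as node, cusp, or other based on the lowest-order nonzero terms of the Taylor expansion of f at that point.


Singular points: {(-1, 3)}; classification: cusp.

Compute partial derivatives:
  f_x = -3*x**2 + 4*x*y - 18*x - y**2 + 10*y - 24.
  f_y = 2*x**2 - 2*x*y + 10*x + 6*y**2 - 36*y + 56.
Scan x_0 ∈ {−4, ..., 4}. For each x_0, f_y(x_0, y) is a polynomial in y; find its integer roots y ∈ {−4, ..., 4}, then test f_x and f at those candidates.
  x = -4: f_y(-4, y) = 6*y**2 - 28*y + 48; no integer root y with |y| ≤ 4.
  x = -3: f_y(-3, y) = 6*y**2 - 30*y + 44; no integer root y with |y| ≤ 4.
  x = -2: f_y(-2, y) = 6*y**2 - 32*y + 44; no integer root y with |y| ≤ 4.
  x = -1: f_y(-1, y) = 6*y**2 - 34*y + 48; vanishes at y ∈ {3}. (-1, 3): f_x = 0, f = 0 — SINGULAR.
  x = 0: f_y(0, y) = 6*y**2 - 36*y + 56; no integer root y with |y| ≤ 4.
  x = 1: f_y(1, y) = 6*y**2 - 38*y + 68; no integer root y with |y| ≤ 4.
  x = 2: f_y(2, y) = 6*y**2 - 40*y + 84; no integer root y with |y| ≤ 4.
  x = 3: f_y(3, y) = 6*y**2 - 42*y + 104; no integer root y with |y| ≤ 4.
  x = 4: f_y(4, y) = 6*y**2 - 44*y + 128; no integer root y with |y| ≤ 4.
Only singular point on the grid: (-1, 3).
Classify: substitute x = -1 + u, y = 3 + v and expand: f = -u**3 + 2*u**2*v - u*v**2 + 2*v**3 + v**2.
No constant or linear terms (consistent with a singular point). Quadratic part: v**2. Cubic part: -u**3 + 2*u**2*v - u*v**2 + 2*v**3.
The quadratic part v**2 is a perfect square, so there is a single (double) tangent line v = 0, i.e. y = 3. Restricting the cubic part to that line (v = 0) leaves -u**3 ≠ 0, so f is not divisible by v and the branch is v² ≈ u**3 to lowest order — this is a cusp.
Classification: cusp.


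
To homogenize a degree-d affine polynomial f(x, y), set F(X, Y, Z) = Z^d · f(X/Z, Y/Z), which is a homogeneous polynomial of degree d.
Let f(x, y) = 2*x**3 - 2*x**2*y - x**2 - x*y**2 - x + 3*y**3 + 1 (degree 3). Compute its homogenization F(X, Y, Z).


F(X, Y, Z) = 2*X**3 - 2*X**2*Y - X**2*Z - X*Y**2 - X*Z**2 + 3*Y**3 + Z**3

deg(f) = 3.
Substitute x = X/Z, y = Y/Z into f, then multiply by Z^3.
  monomial 2·x^3·y^0 ↦ 2·X^3·Y^0·Z^0.
  monomial -2·x^2·y^1 ↦ -2·X^2·Y^1·Z^0.
  monomial -1·x^2·y^0 ↦ -1·X^2·Y^0·Z^1.
  monomial -1·x^1·y^2 ↦ -1·X^1·Y^2·Z^0.
  monomial -1·x^1·y^0 ↦ -1·X^1·Y^0·Z^2.
  monomial 3·x^0·y^3 ↦ 3·X^0·Y^3·Z^0.
  monomial 1·x^0·y^0 ↦ 1·X^0·Y^0·Z^3.
Collecting: F(X, Y, Z) = 2*X**3 - 2*X**2*Y - X**2*Z - X*Y**2 - X*Z**2 + 3*Y**3 + Z**3.


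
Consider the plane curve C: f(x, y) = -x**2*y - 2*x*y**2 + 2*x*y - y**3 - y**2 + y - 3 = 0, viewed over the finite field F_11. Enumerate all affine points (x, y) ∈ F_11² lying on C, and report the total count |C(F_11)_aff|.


Affine F_11-points: {(1, 9), (2, 4), (3, 3), (3, 4), (3, 8), (4, 3), (4, 7), (5, 5), (5, 8), (5, 9), (6, 6), (6, 7), (9, 5), (10, 2)}; count = 14.

For each of the 121 pairs (x, y) ∈ F_11², evaluate f(x, y) mod 11. Record the zeros.
  x = 0: [0↦8, 1↦7, 2↦9, 3↦8, 4↦9, 5↦6, 6↦4, 7↦8, 8↦1, 9↦10, 10↦7]  zeros at y ∈ ∅
  x = 1: [0↦8, 1↦6, 2↦3, 3↦4, 4↦3, 5↦5, 6↦4, 7↦5, 8↦2, 9↦0, 10↦4]  zeros at y ∈ {9}
  x = 2: [0↦8, 1↦3, 2↦4, 3↦5, 4↦0, 5↦5, 6↦3, 7↦10, 8↦9, 9↦5, 10↦3]  zeros at y ∈ {4}
  x = 3: [0↦8, 1↦9, 2↦1, 3↦0, 4↦0, 5↦6, 6↦1, 7↦1, 8↦0, 9↦3, 10↦4]  zeros at y ∈ {3, 4, 8}
  x = 4: [0↦8, 1↦2, 2↦5, 3↦0, 4↦3, 5↦8, 6↦9, 7↦0, 8↦8, 9↦5, 10↦7]  zeros at y ∈ {3, 7}
  x = 5: [0↦8, 1↦4, 2↦5, 3↦5, 4↦9, 5↦0, 6↦5, 7↦7, 8↦0, 9↦0, 10↦1]  zeros at y ∈ {5, 8, 9}
  x = 6: [0↦8, 1↦4, 2↦1, 3↦4, 4↦7, 5↦4, 6↦0, 7↦0, 8↦9, 9↦10, 10↦8]  zeros at y ∈ {6, 7}
  x = 7: [0↦8, 1↦2, 2↦4, 3↦8, 4↦8, 5↦9, 6↦5, 7↦1, 8↦2, 9↦2, 10↦6]  zeros at y ∈ ∅
  x = 8: [0↦8, 1↦9, 2↦3, 3↦6, 4↦1, 5↦4, 6↦9, 7↦10, 8↦1, 9↦9, 10↦6]  zeros at y ∈ ∅
  x = 9: [0↦8, 1↦3, 2↦9, 3↦9, 4↦8, 5↦0, 6↦1, 7↦5, 8↦6, 9↦9, 10↦8]  zeros at y ∈ {5}
  x = 10: [0↦8, 1↦6, 2↦0, 3↦6, 4↦7, 5↦8, 6↦3, 7↦8, 8↦6, 9↦2, 10↦1]  zeros at y ∈ {2}
Collecting zeros: affine points = {(1, 9), (2, 4), (3, 3), (3, 4), (3, 8), (4, 3), (4, 7), (5, 5), (5, 8), (5, 9), (6, 6), (6, 7), (9, 5), (10, 2)}.
Total count |C(F_11)_aff| = 14.


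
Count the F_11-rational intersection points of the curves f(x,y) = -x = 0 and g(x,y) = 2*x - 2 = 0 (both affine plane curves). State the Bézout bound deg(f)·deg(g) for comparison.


Common zeros: ∅; count = 0; Bézout bound = 1.

deg(f) = 1, deg(g) = 1, so Bézout bound = 1.
Scan x ∈ F_11. For each x, list the y ∈ F_11 with f(x, y) ≡ 0 and those with g(x, y) ≡ 0 (mod 11); the common zeros in that column are the intersection.
  x = 0: f ≡ 0 at y ∈ {0, 1, 2, 3, 4, 5, 6, 7, 8, 9, 10}; g ≡ 0 at y ∈ ∅; common: ∅.
  x = 1: f ≡ 0 at y ∈ ∅; g ≡ 0 at y ∈ {0, 1, 2, 3, 4, 5, 6, 7, 8, 9, 10}; common: ∅.
  x = 2: f ≡ 0 at y ∈ ∅; g ≡ 0 at y ∈ ∅; common: ∅.
  x = 3: f ≡ 0 at y ∈ ∅; g ≡ 0 at y ∈ ∅; common: ∅.
  x = 4: f ≡ 0 at y ∈ ∅; g ≡ 0 at y ∈ ∅; common: ∅.
  x = 5: f ≡ 0 at y ∈ ∅; g ≡ 0 at y ∈ ∅; common: ∅.
  x = 6: f ≡ 0 at y ∈ ∅; g ≡ 0 at y ∈ ∅; common: ∅.
  x = 7: f ≡ 0 at y ∈ ∅; g ≡ 0 at y ∈ ∅; common: ∅.
  x = 8: f ≡ 0 at y ∈ ∅; g ≡ 0 at y ∈ ∅; common: ∅.
  x = 9: f ≡ 0 at y ∈ ∅; g ≡ 0 at y ∈ ∅; common: ∅.
  x = 10: f ≡ 0 at y ∈ ∅; g ≡ 0 at y ∈ ∅; common: ∅.
Collecting: common zeros = ∅, so the count is 0.
Comparison with the Bézout bound: 0 ≤ 1 = deg(f)·deg(g), as expected for curves with no common component (the affine F_11-count falls short of the bound because intersections may lie at infinity, over extension fields, or carry multiplicity).


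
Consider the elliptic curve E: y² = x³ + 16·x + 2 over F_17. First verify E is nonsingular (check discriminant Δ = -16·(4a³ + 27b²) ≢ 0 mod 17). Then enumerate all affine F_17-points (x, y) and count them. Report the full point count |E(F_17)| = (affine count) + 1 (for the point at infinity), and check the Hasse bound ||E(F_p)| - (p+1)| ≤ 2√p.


Affine points = {(0, 6), (0, 11), (1, 6), (1, 11), (2, 5), (2, 12), (3, 3), (3, 14), (6, 5), (6, 12), (7, 7), (7, 10), (8, 8), (8, 9), (9, 5), (9, 12), (11, 8), (11, 9), (12, 1), (12, 16), (15, 8), (15, 9), (16, 6), (16, 11)}; affine count = 24; |E(F_17)| = 25.

Discriminant check: Δ ∝ 4a³ + 27b² = 4·16³ + 27·2² = 4·4096 + 27·4 ≡ 2 (mod 17). Nonzero ⇒ E is nonsingular.
For each x ∈ F_17, compute rhs = x³ + 16·x + 2 mod 17, then count y ∈ F_17 with y² ≡ rhs.
  x = 0: rhs = 2, matching y values: 6, 11 (2 points).
  x = 1: rhs = 2, matching y values: 6, 11 (2 points).
  x = 2: rhs = 8, matching y values: 5, 12 (2 points).
  x = 3: rhs = 9, matching y values: 3, 14 (2 points).
  x = 4: rhs = 11, matching y values: none (0 points).
  x = 5: rhs = 3, matching y values: none (0 points).
  x = 6: rhs = 8, matching y values: 5, 12 (2 points).
  x = 7: rhs = 15, matching y values: 7, 10 (2 points).
  x = 8: rhs = 13, matching y values: 8, 9 (2 points).
  x = 9: rhs = 8, matching y values: 5, 12 (2 points).
  x = 10: rhs = 6, matching y values: none (0 points).
  x = 11: rhs = 13, matching y values: 8, 9 (2 points).
  x = 12: rhs = 1, matching y values: 1, 16 (2 points).
  x = 13: rhs = 10, matching y values: none (0 points).
  x = 14: rhs = 12, matching y values: none (0 points).
  x = 15: rhs = 13, matching y values: 8, 9 (2 points).
  x = 16: rhs = 2, matching y values: 6, 11 (2 points).
Total affine count: 24.
Full point count |E(F_17)| = 24 + 1 = 25.
Hasse bound: |25 − (17+1)| = |7| = 7 ≤ 2√17 ≈ 8.2462 ✓.


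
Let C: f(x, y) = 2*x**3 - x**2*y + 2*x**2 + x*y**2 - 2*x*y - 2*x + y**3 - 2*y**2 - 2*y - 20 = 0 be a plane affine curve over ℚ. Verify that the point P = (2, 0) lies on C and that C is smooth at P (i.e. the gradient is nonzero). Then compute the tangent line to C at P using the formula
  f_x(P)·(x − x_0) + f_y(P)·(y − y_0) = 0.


Tangent line at P: 30*x - 10*y - 60 = 0.

Step 1: f(2, 0) = 0, so P lies on C.
Step 2: partial derivatives
  f_x(x, y) = 6*x**2 - 2*x*y + 4*x + y**2 - 2*y - 2, f_y(x, y) = -x**2 + 2*x*y - 2*x + 3*y**2 - 4*y - 2.
  f_x(P) = 30, f_y(P) = -10 (gradient nonzero, so P is smooth).
Step 3: tangent line at P: 30·(x − 2) + -10·(y − 0) = 0.
Expanding: 30*x - 10*y - 60 = 0.


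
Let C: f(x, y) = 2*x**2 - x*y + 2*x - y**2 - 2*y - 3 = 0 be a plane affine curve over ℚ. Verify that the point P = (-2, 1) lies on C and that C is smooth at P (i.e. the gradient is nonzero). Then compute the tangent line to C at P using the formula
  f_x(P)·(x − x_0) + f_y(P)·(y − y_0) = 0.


Tangent line at P: -7*x - 2*y - 12 = 0.

Step 1: f(-2, 1) = 0, so P lies on C.
Step 2: partial derivatives
  f_x(x, y) = 4*x - y + 2, f_y(x, y) = -x - 2*y - 2.
  f_x(P) = -7, f_y(P) = -2 (gradient nonzero, so P is smooth).
Step 3: tangent line at P: -7·(x − -2) + -2·(y − 1) = 0.
Expanding: -7*x - 2*y - 12 = 0.


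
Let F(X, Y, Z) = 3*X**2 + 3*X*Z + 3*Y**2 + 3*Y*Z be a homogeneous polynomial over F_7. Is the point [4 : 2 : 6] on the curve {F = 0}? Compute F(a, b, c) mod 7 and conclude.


F(4,2,6) ≡ 0 (mod 7); P is on the curve.

Evaluate F(4, 2, 6) term-by-term (mod 7).
  3*X**2 ↦ 3·16·1·1 = 48
  3*X*Z ↦ 3·4·1·6 = 72
  3*Y**2 ↦ 3·1·4·1 = 12
  3*Y*Z ↦ 3·1·2·6 = 36
Sum: F(4, 2, 6) = (48) + (72) + (12) + (36) = 168.
Reducing mod 7: 168 ≡ 0 (mod 7).
Since F(a, b, c) ≡ 0 (mod 7), P lies on the curve.


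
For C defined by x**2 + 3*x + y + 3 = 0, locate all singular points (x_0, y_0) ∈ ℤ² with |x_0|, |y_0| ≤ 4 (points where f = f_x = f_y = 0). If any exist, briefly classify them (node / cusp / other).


No singular points in the scanned grid; C is smooth there.

Compute partial derivatives:
  f_x = 2*x + 3.
  f_y = 1.
f_y = 1 is a nonzero constant, so f_y never vanishes: no point (x, y) can satisfy f = f_x = f_y = 0. In particular no (x, y) ∈ {−4, ..., 4}² is singular; the curve is smooth.


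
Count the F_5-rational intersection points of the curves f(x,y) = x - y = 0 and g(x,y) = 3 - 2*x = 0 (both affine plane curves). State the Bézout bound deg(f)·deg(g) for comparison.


Common zeros: {(4, 4)}; count = 1; Bézout bound = 1.

deg(f) = 1, deg(g) = 1, so Bézout bound = 1.
Scan x ∈ F_5. For each x, list the y ∈ F_5 with f(x, y) ≡ 0 and those with g(x, y) ≡ 0 (mod 5); the common zeros in that column are the intersection.
  x = 0: f ≡ 0 at y ∈ {0}; g ≡ 0 at y ∈ ∅; common: ∅.
  x = 1: f ≡ 0 at y ∈ {1}; g ≡ 0 at y ∈ ∅; common: ∅.
  x = 2: f ≡ 0 at y ∈ {2}; g ≡ 0 at y ∈ ∅; common: ∅.
  x = 3: f ≡ 0 at y ∈ {3}; g ≡ 0 at y ∈ ∅; common: ∅.
  x = 4: f ≡ 0 at y ∈ {4}; g ≡ 0 at y ∈ {0, 1, 2, 3, 4}; common: {4}.
Collecting: common zeros = {(4, 4)}, so the count is 1.
Comparison with the Bézout bound: 1 ≤ 1 = deg(f)·deg(g), as expected for curves with no common component (the bound is attained).


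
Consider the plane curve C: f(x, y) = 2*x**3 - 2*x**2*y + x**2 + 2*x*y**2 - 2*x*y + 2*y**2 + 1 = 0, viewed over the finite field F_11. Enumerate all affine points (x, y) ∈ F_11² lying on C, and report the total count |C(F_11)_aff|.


Affine F_11-points: {(0, 4), (0, 7), (2, 6), (2, 7), (6, 8), (6, 9), (8, 0), (8, 8), (9, 0), (9, 9), (10, 0), (10, 1), (10, 2), (10, 3), (10, 4), (10, 5), (10, 6), (10, 7), (10, 8), (10, 9), (10, 10)}; count = 21.

For each of the 121 pairs (x, y) ∈ F_11², evaluate f(x, y) mod 11. Record the zeros.
  x = 0: [0↦1, 1↦3, 2↦9, 3↦8, 4↦0, 5↦7, 6↦7, 7↦0, 8↦8, 9↦9, 10↦3]  zeros at y ∈ {4, 7}
  x = 1: [0↦4, 1↦4, 2↦1, 3↦6, 4↦8, 5↦7, 6↦3, 7↦7, 8↦8, 9↦6, 10↦1]  zeros at y ∈ ∅
  x = 2: [0↦10, 1↦4, 2↦10, 3↦6, 4↦3, 5↦1, 6↦0, 7↦0, 8↦1, 9↦3, 10↦6]  zeros at y ∈ {6, 7}
  x = 3: [0↦9, 1↦4, 2↦4, 3↦9, 4↦8, 5↦1, 6↦10, 7↦2, 8↦10, 9↦1, 10↦8]  zeros at y ∈ ∅
  x = 4: [0↦2, 1↦5, 2↦6, 3↦5, 4↦2, 5↦8, 6↦1, 7↦3, 8↦3, 9↦1, 10↦8]  zeros at y ∈ ∅
  x = 5: [0↦1, 1↦8, 2↦6, 3↦6, 4↦8, 5↦1, 6↦7, 7↦4, 8↦3, 9↦4, 10↦7]  zeros at y ∈ ∅
  x = 6: [0↦7, 1↦3, 2↦5, 3↦2, 4↦5, 5↦3, 6↦7, 7↦6, 8↦0, 9↦0, 10↦6]  zeros at y ∈ {8, 9}
  x = 7: [0↦10, 1↦2, 2↦4, 3↦5, 4↦5, 5↦4, 6↦2, 7↦10, 8↦6, 9↦1, 10↦6]  zeros at y ∈ ∅
  x = 8: [0↦0, 1↦6, 2↦4, 3↦5, 4↦9, 5↦5, 6↦4, 7↦6, 8↦0, 9↦8, 10↦8]  zeros at y ∈ {0, 8}
  x = 9: [0↦0, 1↦5, 2↦6, 3↦3, 4↦7, 5↦7, 6↦3, 7↦6, 8↦5, 9↦0, 10↦2]  zeros at y ∈ {0, 9}
  x = 10: [0↦0, 1↦0, 2↦0, 3↦0, 4↦0, 5↦0, 6↦0, 7↦0, 8↦0, 9↦0, 10↦0]  zeros at y ∈ {0, 1, 2, 3, 4, 5, 6, 7, 8, 9, 10}
Collecting zeros: affine points = {(0, 4), (0, 7), (2, 6), (2, 7), (6, 8), (6, 9), (8, 0), (8, 8), (9, 0), (9, 9), (10, 0), (10, 1), (10, 2), (10, 3), (10, 4), (10, 5), (10, 6), (10, 7), (10, 8), (10, 9), (10, 10)}.
Total count |C(F_11)_aff| = 21.


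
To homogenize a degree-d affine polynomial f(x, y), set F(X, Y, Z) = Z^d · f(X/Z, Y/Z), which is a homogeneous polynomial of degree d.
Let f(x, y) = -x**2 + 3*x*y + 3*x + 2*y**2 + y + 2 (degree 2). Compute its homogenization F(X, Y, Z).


F(X, Y, Z) = -X**2 + 3*X*Y + 3*X*Z + 2*Y**2 + Y*Z + 2*Z**2

deg(f) = 2.
Substitute x = X/Z, y = Y/Z into f, then multiply by Z^2.
  monomial -1·x^2·y^0 ↦ -1·X^2·Y^0·Z^0.
  monomial 3·x^1·y^1 ↦ 3·X^1·Y^1·Z^0.
  monomial 3·x^1·y^0 ↦ 3·X^1·Y^0·Z^1.
  monomial 2·x^0·y^2 ↦ 2·X^0·Y^2·Z^0.
  monomial 1·x^0·y^1 ↦ 1·X^0·Y^1·Z^1.
  monomial 2·x^0·y^0 ↦ 2·X^0·Y^0·Z^2.
Collecting: F(X, Y, Z) = -X**2 + 3*X*Y + 3*X*Z + 2*Y**2 + Y*Z + 2*Z**2.


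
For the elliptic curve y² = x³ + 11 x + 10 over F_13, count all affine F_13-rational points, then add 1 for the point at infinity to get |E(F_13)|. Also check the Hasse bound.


Affine points = {(0, 6), (0, 7), (1, 3), (1, 10), (2, 1), (2, 12), (4, 1), (4, 12), (7, 1), (7, 12), (8, 5), (8, 8)}; affine count = 12; |E(F_13)| = 13.

Discriminant check: Δ ∝ 4a³ + 27b² = 4·11³ + 27·10² = 4·1331 + 27·100 ≡ 3 (mod 13). Nonzero ⇒ E is nonsingular.
For each x ∈ F_13, compute rhs = x³ + 11·x + 10 mod 13, then count y ∈ F_13 with y² ≡ rhs.
  x = 0: rhs = 10, matching y values: 6, 7 (2 points).
  x = 1: rhs = 9, matching y values: 3, 10 (2 points).
  x = 2: rhs = 1, matching y values: 1, 12 (2 points).
  x = 3: rhs = 5, matching y values: none (0 points).
  x = 4: rhs = 1, matching y values: 1, 12 (2 points).
  x = 5: rhs = 8, matching y values: none (0 points).
  x = 6: rhs = 6, matching y values: none (0 points).
  x = 7: rhs = 1, matching y values: 1, 12 (2 points).
  x = 8: rhs = 12, matching y values: 5, 8 (2 points).
  x = 9: rhs = 6, matching y values: none (0 points).
  x = 10: rhs = 2, matching y values: none (0 points).
  x = 11: rhs = 6, matching y values: none (0 points).
  x = 12: rhs = 11, matching y values: none (0 points).
Total affine count: 12.
Full point count |E(F_13)| = 12 + 1 = 13.
Hasse bound: |13 − (13+1)| = |-1| = 1 ≤ 2√13 ≈ 7.2111 ✓.


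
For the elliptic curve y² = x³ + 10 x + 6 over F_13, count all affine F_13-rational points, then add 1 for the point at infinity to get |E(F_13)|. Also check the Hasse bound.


Affine points = {(1, 2), (1, 11), (5, 5), (5, 8), (6, 3), (6, 10), (7, 4), (7, 9), (8, 0), (10, 1), (10, 12), (11, 2), (11, 11)}; affine count = 13; |E(F_13)| = 14.

Discriminant check: Δ ∝ 4a³ + 27b² = 4·10³ + 27·6² = 4·1000 + 27·36 ≡ 6 (mod 13). Nonzero ⇒ E is nonsingular.
For each x ∈ F_13, compute rhs = x³ + 10·x + 6 mod 13, then count y ∈ F_13 with y² ≡ rhs.
  x = 0: rhs = 6, matching y values: none (0 points).
  x = 1: rhs = 4, matching y values: 2, 11 (2 points).
  x = 2: rhs = 8, matching y values: none (0 points).
  x = 3: rhs = 11, matching y values: none (0 points).
  x = 4: rhs = 6, matching y values: none (0 points).
  x = 5: rhs = 12, matching y values: 5, 8 (2 points).
  x = 6: rhs = 9, matching y values: 3, 10 (2 points).
  x = 7: rhs = 3, matching y values: 4, 9 (2 points).
  x = 8: rhs = 0, matching y values: 0 (1 points).
  x = 9: rhs = 6, matching y values: none (0 points).
  x = 10: rhs = 1, matching y values: 1, 12 (2 points).
  x = 11: rhs = 4, matching y values: 2, 11 (2 points).
  x = 12: rhs = 8, matching y values: none (0 points).
Total affine count: 13.
Full point count |E(F_13)| = 13 + 1 = 14.
Hasse bound: |14 − (13+1)| = |0| = 0 ≤ 2√13 ≈ 7.2111 ✓.


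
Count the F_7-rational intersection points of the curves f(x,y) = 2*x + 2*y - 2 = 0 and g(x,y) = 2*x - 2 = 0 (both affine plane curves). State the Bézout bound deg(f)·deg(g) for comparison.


Common zeros: {(1, 0)}; count = 1; Bézout bound = 1.

deg(f) = 1, deg(g) = 1, so Bézout bound = 1.
Scan x ∈ F_7. For each x, list the y ∈ F_7 with f(x, y) ≡ 0 and those with g(x, y) ≡ 0 (mod 7); the common zeros in that column are the intersection.
  x = 0: f ≡ 0 at y ∈ {1}; g ≡ 0 at y ∈ ∅; common: ∅.
  x = 1: f ≡ 0 at y ∈ {0}; g ≡ 0 at y ∈ {0, 1, 2, 3, 4, 5, 6}; common: {0}.
  x = 2: f ≡ 0 at y ∈ {6}; g ≡ 0 at y ∈ ∅; common: ∅.
  x = 3: f ≡ 0 at y ∈ {5}; g ≡ 0 at y ∈ ∅; common: ∅.
  x = 4: f ≡ 0 at y ∈ {4}; g ≡ 0 at y ∈ ∅; common: ∅.
  x = 5: f ≡ 0 at y ∈ {3}; g ≡ 0 at y ∈ ∅; common: ∅.
  x = 6: f ≡ 0 at y ∈ {2}; g ≡ 0 at y ∈ ∅; common: ∅.
Collecting: common zeros = {(1, 0)}, so the count is 1.
Comparison with the Bézout bound: 1 ≤ 1 = deg(f)·deg(g), as expected for curves with no common component (the bound is attained).


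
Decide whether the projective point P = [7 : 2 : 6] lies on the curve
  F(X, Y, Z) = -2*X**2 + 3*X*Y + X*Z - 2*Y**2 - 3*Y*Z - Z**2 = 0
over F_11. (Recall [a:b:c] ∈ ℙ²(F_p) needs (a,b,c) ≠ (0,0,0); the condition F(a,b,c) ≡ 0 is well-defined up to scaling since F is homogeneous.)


F(7,2,6) ≡ 5 (mod 11); P is NOT on the curve.

Evaluate F(7, 2, 6) term-by-term (mod 11).
  -2*X**2 ↦ -2·49·1·1 = -98
  3*X*Y ↦ 3·7·2·1 = 42
  X*Z ↦ 1·7·1·6 = 42
  -2*Y**2 ↦ -2·1·4·1 = -8
  -3*Y*Z ↦ -3·1·2·6 = -36
  -Z**2 ↦ -1·1·1·36 = -36
Sum: F(7, 2, 6) = (-98) + (42) + (42) + (-8) + (-36) + (-36) = -94.
Reducing mod 11: -94 ≡ 5 (mod 11).
Since F(a, b, c) ≡ 5 ≠ 0 (mod 11), P does NOT lie on the curve.


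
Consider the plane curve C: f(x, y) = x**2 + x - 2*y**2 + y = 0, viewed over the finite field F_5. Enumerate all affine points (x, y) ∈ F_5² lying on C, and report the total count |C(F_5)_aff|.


Affine F_5-points: {(0, 0), (0, 3), (2, 1), (2, 2), (4, 0), (4, 3)}; count = 6.

For each of the 25 pairs (x, y) ∈ F_5², evaluate f(x, y) mod 5. Record the zeros.
  x = 0: [0↦0, 1↦4, 2↦4, 3↦0, 4↦2]  zeros at y ∈ {0, 3}
  x = 1: [0↦2, 1↦1, 2↦1, 3↦2, 4↦4]  zeros at y ∈ ∅
  x = 2: [0↦1, 1↦0, 2↦0, 3↦1, 4↦3]  zeros at y ∈ {1, 2}
  x = 3: [0↦2, 1↦1, 2↦1, 3↦2, 4↦4]  zeros at y ∈ ∅
  x = 4: [0↦0, 1↦4, 2↦4, 3↦0, 4↦2]  zeros at y ∈ {0, 3}
Collecting zeros: affine points = {(0, 0), (0, 3), (2, 1), (2, 2), (4, 0), (4, 3)}.
Total count |C(F_5)_aff| = 6.


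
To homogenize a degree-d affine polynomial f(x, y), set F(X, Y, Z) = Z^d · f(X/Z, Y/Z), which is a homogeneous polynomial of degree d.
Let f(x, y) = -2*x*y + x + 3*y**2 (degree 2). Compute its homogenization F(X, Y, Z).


F(X, Y, Z) = -2*X*Y + X*Z + 3*Y**2

deg(f) = 2.
Substitute x = X/Z, y = Y/Z into f, then multiply by Z^2.
  monomial -2·x^1·y^1 ↦ -2·X^1·Y^1·Z^0.
  monomial 1·x^1·y^0 ↦ 1·X^1·Y^0·Z^1.
  monomial 3·x^0·y^2 ↦ 3·X^0·Y^2·Z^0.
Collecting: F(X, Y, Z) = -2*X*Y + X*Z + 3*Y**2.


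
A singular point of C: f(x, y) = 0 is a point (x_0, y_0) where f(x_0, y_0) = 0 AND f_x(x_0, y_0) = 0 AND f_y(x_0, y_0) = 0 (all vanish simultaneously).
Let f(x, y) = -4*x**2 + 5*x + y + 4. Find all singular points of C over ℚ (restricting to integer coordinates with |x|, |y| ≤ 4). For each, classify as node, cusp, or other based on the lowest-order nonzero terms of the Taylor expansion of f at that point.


No singular points in the scanned grid; C is smooth there.

Compute partial derivatives:
  f_x = 5 - 8*x.
  f_y = 1.
f_y = 1 is a nonzero constant, so f_y never vanishes: no point (x, y) can satisfy f = f_x = f_y = 0. In particular no (x, y) ∈ {−4, ..., 4}² is singular; the curve is smooth.


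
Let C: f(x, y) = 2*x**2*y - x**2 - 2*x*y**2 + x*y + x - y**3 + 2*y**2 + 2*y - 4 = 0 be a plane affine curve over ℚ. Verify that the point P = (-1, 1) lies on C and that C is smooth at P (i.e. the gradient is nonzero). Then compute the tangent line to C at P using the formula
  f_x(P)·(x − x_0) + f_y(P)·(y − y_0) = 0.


Tangent line at P: -2*x + 8*y - 10 = 0.

Step 1: f(-1, 1) = 0, so P lies on C.
Step 2: partial derivatives
  f_x(x, y) = 4*x*y - 2*x - 2*y**2 + y + 1, f_y(x, y) = 2*x**2 - 4*x*y + x - 3*y**2 + 4*y + 2.
  f_x(P) = -2, f_y(P) = 8 (gradient nonzero, so P is smooth).
Step 3: tangent line at P: -2·(x − -1) + 8·(y − 1) = 0.
Expanding: -2*x + 8*y - 10 = 0.


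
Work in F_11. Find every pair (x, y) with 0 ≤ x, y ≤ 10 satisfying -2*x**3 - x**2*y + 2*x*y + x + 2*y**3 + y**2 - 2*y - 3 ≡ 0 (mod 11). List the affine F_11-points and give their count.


Affine F_11-points: {(0, 9), (2, 7), (3, 2), (5, 8), (6, 0), (6, 8), (7, 0), (7, 8), (9, 0), (9, 2), (9, 3)}; count = 11.

For each of the 121 pairs (x, y) ∈ F_11², evaluate f(x, y) mod 11. Record the zeros.
  x = 0: [0↦8, 1↦9, 2↦2, 3↦10, 4↦1, 5↦9, 6↦2, 7↦3, 8↦2, 9↦0, 10↦9]  zeros at y ∈ {9}
  x = 1: [0↦7, 1↦9, 2↦3, 3↦1, 4↦4, 5↦2, 6↦7, 7↦9, 8↦9, 9↦8, 10↦7]  zeros at y ∈ ∅
  x = 2: [0↦5, 1↦6, 2↦10, 3↦7, 4↦9, 5↦6, 6↦10, 7↦0, 8↦10, 9↦8, 10↦6]  zeros at y ∈ {7}
  x = 3: [0↦1, 1↦10, 2↦0, 3↦5, 4↦4, 5↦9, 6↦10, 7↦8, 8↦4, 9↦10, 10↦5]  zeros at y ∈ {2}
  x = 4: [0↦5, 1↦9, 2↦5, 3↦5, 4↦10, 5↦10, 6↦6, 7↦10, 8↦1, 9↦2, 10↦3]  zeros at y ∈ ∅
  x = 5: [0↦5, 1↦2, 2↦2, 3↦6, 4↦4, 5↦8, 6↦8, 7↦5, 8↦0, 9↦5, 10↦10]  zeros at y ∈ {8}
  x = 6: [0↦0, 1↦10, 2↦1, 3↦7, 4↦7, 5↦2, 6↦4, 7↦3, 8↦0, 9↦7, 10↦3]  zeros at y ∈ {0, 8}
  x = 7: [0↦0, 1↦10, 2↦1, 3↦7, 4↦7, 5↦2, 6↦4, 7↦3, 8↦0, 9↦7, 10↦3]  zeros at y ∈ {0, 8}
  x = 8: [0↦4, 1↦1, 2↦1, 3↦5, 4↦3, 5↦7, 6↦7, 7↦4, 8↦10, 9↦4, 10↦9]  zeros at y ∈ ∅
  x = 9: [0↦0, 1↦4, 2↦0, 3↦0, 4↦5, 5↦5, 6↦1, 7↦5, 8↦7, 9↦8, 10↦9]  zeros at y ∈ {0, 2, 3}
  x = 10: [0↦9, 1↦7, 2↦8, 3↦2, 4↦1, 5↦6, 6↦7, 7↦5, 8↦1, 9↦7, 10↦2]  zeros at y ∈ ∅
Collecting zeros: affine points = {(0, 9), (2, 7), (3, 2), (5, 8), (6, 0), (6, 8), (7, 0), (7, 8), (9, 0), (9, 2), (9, 3)}.
Total count |C(F_11)_aff| = 11.


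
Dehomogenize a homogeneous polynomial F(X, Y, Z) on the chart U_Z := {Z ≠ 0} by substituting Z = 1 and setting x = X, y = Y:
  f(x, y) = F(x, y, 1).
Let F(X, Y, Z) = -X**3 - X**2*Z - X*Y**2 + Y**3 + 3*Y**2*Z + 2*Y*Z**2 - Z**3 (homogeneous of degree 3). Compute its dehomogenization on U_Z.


f(x, y) = -x**3 - x**2 - x*y**2 + y**3 + 3*y**2 + 2*y - 1

On U_Z we set Z = 1. Each monomial c·X^i·Y^j·Z^k in F becomes c·x^i·y^j·1^k = c·x^i·y^j.
Substituting Z = 1: F(X, Y, 1) = -x**3 - x**2 - x*y**2 + y**3 + 3*y**2 + 2*y - 1.
Note: deg(f) ≤ deg(F) = 3; strict inequality happens when F is divisible by Z (lost terms).


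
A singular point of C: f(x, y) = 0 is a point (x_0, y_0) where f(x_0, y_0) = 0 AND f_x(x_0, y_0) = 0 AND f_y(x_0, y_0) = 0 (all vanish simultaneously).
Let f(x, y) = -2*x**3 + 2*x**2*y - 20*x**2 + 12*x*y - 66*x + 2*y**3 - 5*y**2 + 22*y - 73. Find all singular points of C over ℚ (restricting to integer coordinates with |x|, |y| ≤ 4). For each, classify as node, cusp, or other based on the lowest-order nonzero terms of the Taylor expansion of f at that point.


Singular points: {(-3, 1)}; classification: cusp.

Compute partial derivatives:
  f_x = -6*x**2 + 4*x*y - 40*x + 12*y - 66.
  f_y = 2*x**2 + 12*x + 6*y**2 - 10*y + 22.
Scan x_0 ∈ {−4, ..., 4}. For each x_0, f_y(x_0, y) is a polynomial in y; find its integer roots y ∈ {−4, ..., 4}, then test f_x and f at those candidates.
  x = -4: f_y(-4, y) = 6*y**2 - 10*y + 6; no integer root y with |y| ≤ 4.
  x = -3: f_y(-3, y) = 6*y**2 - 10*y + 4; vanishes at y ∈ {1}. (-3, 1): f_x = 0, f = 0 — SINGULAR.
  x = -2: f_y(-2, y) = 6*y**2 - 10*y + 6; no integer root y with |y| ≤ 4.
  x = -1: f_y(-1, y) = 6*y**2 - 10*y + 12; no integer root y with |y| ≤ 4.
  x = 0: f_y(0, y) = 6*y**2 - 10*y + 22; no integer root y with |y| ≤ 4.
  x = 1: f_y(1, y) = 6*y**2 - 10*y + 36; no integer root y with |y| ≤ 4.
  x = 2: f_y(2, y) = 6*y**2 - 10*y + 54; no integer root y with |y| ≤ 4.
  x = 3: f_y(3, y) = 6*y**2 - 10*y + 76; no integer root y with |y| ≤ 4.
  x = 4: f_y(4, y) = 6*y**2 - 10*y + 102; no integer root y with |y| ≤ 4.
Only singular point on the grid: (-3, 1).
Classify: substitute x = -3 + u, y = 1 + v and expand: f = -2*u**3 + 2*u**2*v + 2*v**3 + v**2.
No constant or linear terms (consistent with a singular point). Quadratic part: v**2. Cubic part: -2*u**3 + 2*u**2*v + 2*v**3.
The quadratic part v**2 is a perfect square, so there is a single (double) tangent line v = 0, i.e. y = 1. Restricting the cubic part to that line (v = 0) leaves -2*u**3 ≠ 0, so f is not divisible by v and the branch is v² ≈ 2*u**3 to lowest order — this is a cusp.
Classification: cusp.


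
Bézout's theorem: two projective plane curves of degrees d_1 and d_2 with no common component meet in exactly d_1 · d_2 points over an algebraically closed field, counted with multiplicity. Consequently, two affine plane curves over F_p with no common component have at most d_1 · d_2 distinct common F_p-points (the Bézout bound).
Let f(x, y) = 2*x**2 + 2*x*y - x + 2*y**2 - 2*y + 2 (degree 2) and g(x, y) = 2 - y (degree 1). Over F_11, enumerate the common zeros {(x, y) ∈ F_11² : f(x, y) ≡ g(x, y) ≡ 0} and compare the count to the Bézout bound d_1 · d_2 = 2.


Common zeros: {(1, 2), (3, 2)}; count = 2; Bézout bound = 2.

deg(f) = 2, deg(g) = 1, so Bézout bound = 2.
Scan x ∈ F_11. For each x, list the y ∈ F_11 with f(x, y) ≡ 0 and those with g(x, y) ≡ 0 (mod 11); the common zeros in that column are the intersection.
  x = 0: f ≡ 0 at y ∈ ∅; g ≡ 0 at y ∈ {2}; common: ∅.
  x = 1: f ≡ 0 at y ∈ {2, 9}; g ≡ 0 at y ∈ {2}; common: {2}.
  x = 2: f ≡ 0 at y ∈ ∅; g ≡ 0 at y ∈ {2}; common: ∅.
  x = 3: f ≡ 0 at y ∈ {2, 7}; g ≡ 0 at y ∈ {2}; common: {2}.
  x = 4: f ≡ 0 at y ∈ {3, 5}; g ≡ 0 at y ∈ {2}; common: ∅.
  x = 5: f ≡ 0 at y ∈ ∅; g ≡ 0 at y ∈ {2}; common: ∅.
  x = 6: f ≡ 0 at y ∈ ∅; g ≡ 0 at y ∈ {2}; common: ∅.
  x = 7: f ≡ 0 at y ∈ {7, 9}; g ≡ 0 at y ∈ {2}; common: ∅.
  x = 8: f ≡ 0 at y ∈ {5, 10}; g ≡ 0 at y ∈ {2}; common: ∅.
  x = 9: f ≡ 0 at y ∈ ∅; g ≡ 0 at y ∈ {2}; common: ∅.
  x = 10: f ≡ 0 at y ∈ {3, 10}; g ≡ 0 at y ∈ {2}; common: ∅.
Collecting: common zeros = {(1, 2), (3, 2)}, so the count is 2.
Comparison with the Bézout bound: 2 ≤ 2 = deg(f)·deg(g), as expected for curves with no common component (the bound is attained).
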